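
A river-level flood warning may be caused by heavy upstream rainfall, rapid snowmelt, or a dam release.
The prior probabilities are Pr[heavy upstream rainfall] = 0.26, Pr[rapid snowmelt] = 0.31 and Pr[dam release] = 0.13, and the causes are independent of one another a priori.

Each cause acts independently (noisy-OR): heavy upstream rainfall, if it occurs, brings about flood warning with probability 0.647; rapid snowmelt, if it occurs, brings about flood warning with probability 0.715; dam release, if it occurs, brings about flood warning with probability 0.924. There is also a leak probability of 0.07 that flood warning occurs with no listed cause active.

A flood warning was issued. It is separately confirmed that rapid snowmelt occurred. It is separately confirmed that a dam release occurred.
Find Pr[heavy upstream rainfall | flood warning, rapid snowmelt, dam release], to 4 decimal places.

Pr[heavy upstream rainfall | flood warning, rapid snowmelt, dam release] ≈ 0.2626

Under noisy-OR, P(flood warning | causes) = 1 − (1−0.07)·∏(1−qᵢ) over the active causes.
Weight on heavy upstream rainfall=true, given the evidence: 0.992889·0.26 = 0.258151
The normalizing constant is 0.979856·0.74 + 0.992889·0.26 = 0.983244
P(heavy upstream rainfall | flood warning, rapid snowmelt, dam release) = 0.258151/0.983244 ≈ 0.2626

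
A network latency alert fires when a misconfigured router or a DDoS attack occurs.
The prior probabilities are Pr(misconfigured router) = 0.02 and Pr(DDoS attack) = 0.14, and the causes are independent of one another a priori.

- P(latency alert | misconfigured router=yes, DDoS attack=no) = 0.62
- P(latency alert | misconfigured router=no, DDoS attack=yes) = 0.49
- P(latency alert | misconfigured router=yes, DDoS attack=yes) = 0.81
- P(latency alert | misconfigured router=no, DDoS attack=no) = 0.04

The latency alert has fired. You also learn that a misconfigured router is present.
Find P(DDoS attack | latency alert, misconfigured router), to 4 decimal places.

P(DDoS attack | latency alert, misconfigured router) ≈ 0.1754

Enumerate both values of DDoS attack and weight by the priors:
  P(latency alert | misconfigured router) = 0.62·0.86 + 0.81·0.14
        = 0.533200 + 0.113400 = 0.646600
The terms with DDoS attack present sum to 0.113400, so
  P(DDoS attack | latency alert, misconfigured router) = 0.113400 / 0.646600 ≈ 0.1754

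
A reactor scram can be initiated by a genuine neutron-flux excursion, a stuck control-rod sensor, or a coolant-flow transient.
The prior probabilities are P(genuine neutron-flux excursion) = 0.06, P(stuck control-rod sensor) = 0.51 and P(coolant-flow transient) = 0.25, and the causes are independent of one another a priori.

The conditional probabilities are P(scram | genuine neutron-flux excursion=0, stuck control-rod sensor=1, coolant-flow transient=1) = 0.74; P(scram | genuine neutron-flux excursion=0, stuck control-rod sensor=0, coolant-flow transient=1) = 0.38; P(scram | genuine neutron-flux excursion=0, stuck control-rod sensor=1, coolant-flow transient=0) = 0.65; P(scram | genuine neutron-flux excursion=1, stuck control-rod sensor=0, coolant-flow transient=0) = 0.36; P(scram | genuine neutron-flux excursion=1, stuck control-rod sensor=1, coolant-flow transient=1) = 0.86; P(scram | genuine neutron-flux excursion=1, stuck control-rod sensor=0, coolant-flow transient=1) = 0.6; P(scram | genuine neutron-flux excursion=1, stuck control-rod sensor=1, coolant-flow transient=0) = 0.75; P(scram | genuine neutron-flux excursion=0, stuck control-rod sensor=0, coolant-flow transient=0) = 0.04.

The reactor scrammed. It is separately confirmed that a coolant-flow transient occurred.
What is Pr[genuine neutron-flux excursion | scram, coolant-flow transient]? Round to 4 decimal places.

Pr[genuine neutron-flux excursion | scram, coolant-flow transient] ≈ 0.0766

Sum P(scram|·) weighted by the priors over the 4 (genuine neutron-flux excursion, stuck control-rod sensor) configurations:
  P(scram | coolant-flow transient) = 0.38·0.94·0.49 + 0.74·0.94·0.51 + 0.6·0.06·0.49 + 0.86·0.06·0.51
        = 0.175028 + 0.354756 + 0.017640 + 0.026316 = 0.573740
The terms with genuine neutron-flux excursion present sum to 0.043956, so
  P(genuine neutron-flux excursion | scram, coolant-flow transient) = 0.043956 / 0.573740 ≈ 0.0766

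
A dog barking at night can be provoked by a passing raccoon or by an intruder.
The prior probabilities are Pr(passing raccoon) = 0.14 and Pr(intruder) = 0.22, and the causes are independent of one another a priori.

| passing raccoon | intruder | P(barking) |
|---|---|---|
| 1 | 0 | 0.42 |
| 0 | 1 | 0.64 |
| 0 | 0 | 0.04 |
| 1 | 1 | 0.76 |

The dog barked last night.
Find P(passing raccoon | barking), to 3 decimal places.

P(passing raccoon | barking) ≈ 0.319

Sum P(barking|·) weighted by the priors over the 4 (passing raccoon, intruder) configurations:
  P(barking) = 0.04×0.86×0.78 + 0.64×0.86×0.22 + 0.42×0.14×0.78 + 0.76×0.14×0.22
        = 0.026832 + 0.121088 + 0.045864 + 0.023408 = 0.217192
The terms with passing raccoon present sum to 0.069272, so
  P(passing raccoon | barking) = 0.069272 / 0.217192 ≈ 0.319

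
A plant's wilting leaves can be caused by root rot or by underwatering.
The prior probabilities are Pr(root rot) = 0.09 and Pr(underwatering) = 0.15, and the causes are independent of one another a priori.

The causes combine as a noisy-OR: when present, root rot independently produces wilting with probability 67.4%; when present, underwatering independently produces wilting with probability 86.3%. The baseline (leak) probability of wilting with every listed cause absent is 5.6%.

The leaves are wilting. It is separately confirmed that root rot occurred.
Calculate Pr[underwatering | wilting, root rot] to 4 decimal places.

Under noisy-OR, P(wilting | causes) = 1 − (1−0.056)·∏(1−qᵢ) over the active causes.
Numerator (weight on configurations with underwatering): 0.957839·0.15 = 0.143676
Normalizer over all consistent configurations: 0.692256·0.85 + 0.957839·0.15 = 0.732094
Posterior = 0.143676 / 0.732094 ≈ 0.1963

Pr[underwatering | wilting, root rot] ≈ 0.1963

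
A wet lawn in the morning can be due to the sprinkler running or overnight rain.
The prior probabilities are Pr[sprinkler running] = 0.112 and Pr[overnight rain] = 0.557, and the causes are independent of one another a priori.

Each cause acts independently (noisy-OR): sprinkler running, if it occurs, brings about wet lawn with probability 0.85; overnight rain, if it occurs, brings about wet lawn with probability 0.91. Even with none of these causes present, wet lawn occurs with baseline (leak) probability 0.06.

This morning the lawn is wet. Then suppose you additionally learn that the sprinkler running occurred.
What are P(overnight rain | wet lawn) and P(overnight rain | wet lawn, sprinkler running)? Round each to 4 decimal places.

Under noisy-OR, P(wet lawn | causes) = 1 − (1−0.06)·∏(1−qᵢ) over the active causes.
Numerator (weight on configurations with overnight rain): 0.452771 + 0.061592 = 0.514363
The normalizing constant is 0.06×0.888×0.443 + 0.9154×0.888×0.557 + 0.859×0.112×0.443 + 0.98731×0.112×0.557 = 0.580586
Posterior = 0.514363 / 0.580586 ≈ 0.8859

Now condition on the additional information:
Numerator (weight on configurations with overnight rain): 0.98731·0.557 = 0.549932
Normalizer over all consistent configurations: 0.859·0.443 + 0.98731·0.557 = 0.930469
P(overnight rain | wet lawn, sprinkler running) = 0.549932/0.930469 ≈ 0.5910

P(overnight rain | wet lawn) ≈ 0.8859; P(overnight rain | wet lawn, sprinkler running) ≈ 0.5910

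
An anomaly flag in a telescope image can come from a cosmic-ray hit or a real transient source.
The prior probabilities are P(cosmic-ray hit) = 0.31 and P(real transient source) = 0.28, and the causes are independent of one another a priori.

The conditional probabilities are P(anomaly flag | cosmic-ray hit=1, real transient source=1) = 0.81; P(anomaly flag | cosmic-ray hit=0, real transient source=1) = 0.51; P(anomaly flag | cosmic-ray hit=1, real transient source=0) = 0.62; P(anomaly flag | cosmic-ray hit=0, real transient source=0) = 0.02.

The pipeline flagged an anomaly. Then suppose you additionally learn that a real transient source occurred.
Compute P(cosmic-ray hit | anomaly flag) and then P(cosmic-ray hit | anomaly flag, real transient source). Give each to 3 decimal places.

P(anomaly flag) = 0.02×0.69×0.72 + 0.51×0.69×0.28 + 0.62×0.31×0.72 + 0.81×0.31×0.28 = 0.009936 + 0.098532 + 0.138384 + 0.070308 = 0.317160
Of this, 0.208692 comes from 0.138384 + 0.070308 (the cosmic-ray hit=true cases).
So P(cosmic-ray hit | anomaly flag) = 0.208692/0.317160 ≈ 0.658.

Now also conditioning on real transient source=true:
Sum P(anomaly flag|·) weighted by the priors over both values of cosmic-ray hit:
  P(anomaly flag | real transient source) = 0.51*0.69 + 0.81*0.31
        = 0.351900 + 0.251100 = 0.603000
The terms with cosmic-ray hit present sum to 0.251100, so
  P(cosmic-ray hit | anomaly flag, real transient source) = 0.251100 / 0.603000 ≈ 0.416
— real transient source explains away the evidence for cosmic-ray hit.

P(cosmic-ray hit | anomaly flag) ≈ 0.658; P(cosmic-ray hit | anomaly flag, real transient source) ≈ 0.416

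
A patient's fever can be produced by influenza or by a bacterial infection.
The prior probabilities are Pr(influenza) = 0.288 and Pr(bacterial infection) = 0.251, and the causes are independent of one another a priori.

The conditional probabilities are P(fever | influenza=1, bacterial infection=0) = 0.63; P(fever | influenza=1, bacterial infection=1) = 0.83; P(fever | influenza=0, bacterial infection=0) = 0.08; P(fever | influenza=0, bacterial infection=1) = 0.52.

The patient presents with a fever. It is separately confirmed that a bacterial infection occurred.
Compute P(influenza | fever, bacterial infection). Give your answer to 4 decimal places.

P(influenza | fever, bacterial infection) ≈ 0.3923

P(fever | bacterial infection) = 0.52*0.712 + 0.83*0.288 = 0.370240 + 0.239040 = 0.609280
Restricting to configurations with influenza present: 0.83*0.288 = 0.239040.
Hence the posterior is 0.239040/0.609280 ≈ 0.3923.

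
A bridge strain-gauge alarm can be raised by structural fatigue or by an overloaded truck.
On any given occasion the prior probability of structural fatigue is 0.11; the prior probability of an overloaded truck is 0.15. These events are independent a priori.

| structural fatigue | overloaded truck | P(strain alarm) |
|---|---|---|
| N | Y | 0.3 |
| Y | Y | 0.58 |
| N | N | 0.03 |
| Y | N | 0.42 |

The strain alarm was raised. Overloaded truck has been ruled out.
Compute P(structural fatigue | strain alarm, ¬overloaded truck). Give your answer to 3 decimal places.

Sum P(strain alarm|·) weighted by the priors over both values of structural fatigue:
  P(strain alarm | ¬overloaded truck) = 0.03×0.89 + 0.42×0.11
        = 0.026700 + 0.046200 = 0.072900
The terms with structural fatigue present sum to 0.046200, so
  P(structural fatigue | strain alarm, ¬overloaded truck) = 0.046200 / 0.072900 ≈ 0.634

P(structural fatigue | strain alarm, ¬overloaded truck) ≈ 0.634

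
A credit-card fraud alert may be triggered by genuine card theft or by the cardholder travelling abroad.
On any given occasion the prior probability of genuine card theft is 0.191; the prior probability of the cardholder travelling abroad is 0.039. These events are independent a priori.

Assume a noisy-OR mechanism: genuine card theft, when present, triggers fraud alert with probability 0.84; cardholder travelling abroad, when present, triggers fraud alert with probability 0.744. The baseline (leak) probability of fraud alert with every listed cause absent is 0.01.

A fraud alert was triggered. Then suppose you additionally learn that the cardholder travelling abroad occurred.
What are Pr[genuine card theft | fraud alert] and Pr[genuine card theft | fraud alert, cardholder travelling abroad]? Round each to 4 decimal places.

Pr[genuine card theft | fraud alert] ≈ 0.8376; Pr[genuine card theft | fraud alert, cardholder travelling abroad] ≈ 0.2328

Under noisy-OR, P(fraud alert | causes) = 1 − (1−0.01)·∏(1−qᵢ) over the active causes.
Sum P(fraud alert|·) weighted by the priors over the 4 (genuine card theft, cardholder travelling abroad) configurations:
  P(fraud alert) = 0.01*0.809*0.961 + 0.74656*0.809*0.039 + 0.8416*0.191*0.961 + 0.95945*0.191*0.039
        = 0.007774 + 0.023555 + 0.154477 + 0.007147 = 0.192953
The terms with genuine card theft present sum to 0.161624, so
  P(genuine card theft | fraud alert) = 0.161624 / 0.192953 ≈ 0.8376

With the extra evidence:
Enumerate both values of genuine card theft and weight by the priors:
  P(fraud alert | cardholder travelling abroad) = 0.74656*0.809 + 0.95945*0.191
        = 0.603967 + 0.183255 = 0.787222
The terms with genuine card theft present sum to 0.183255, so
  P(genuine card theft | fraud alert, cardholder travelling abroad) = 0.183255 / 0.787222 ≈ 0.2328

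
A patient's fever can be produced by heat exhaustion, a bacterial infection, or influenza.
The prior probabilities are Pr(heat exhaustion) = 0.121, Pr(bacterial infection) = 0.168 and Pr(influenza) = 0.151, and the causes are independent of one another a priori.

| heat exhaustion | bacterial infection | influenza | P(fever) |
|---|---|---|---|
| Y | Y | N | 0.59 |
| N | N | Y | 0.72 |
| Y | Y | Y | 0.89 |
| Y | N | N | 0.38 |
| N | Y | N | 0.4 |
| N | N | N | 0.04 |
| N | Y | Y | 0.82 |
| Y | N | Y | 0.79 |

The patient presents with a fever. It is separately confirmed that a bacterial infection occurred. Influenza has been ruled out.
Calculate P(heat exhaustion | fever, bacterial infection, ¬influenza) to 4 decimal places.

By total probability over both values of heat exhaustion:
  P(fever | bacterial infection, ¬influenza) = 0.4×0.879 + 0.59×0.121
        = 0.351600 + 0.071390 = 0.422990
The terms with heat exhaustion present sum to 0.071390, so
  P(heat exhaustion | fever, bacterial infection, ¬influenza) = 0.071390 / 0.422990 ≈ 0.1688

P(heat exhaustion | fever, bacterial infection, ¬influenza) ≈ 0.1688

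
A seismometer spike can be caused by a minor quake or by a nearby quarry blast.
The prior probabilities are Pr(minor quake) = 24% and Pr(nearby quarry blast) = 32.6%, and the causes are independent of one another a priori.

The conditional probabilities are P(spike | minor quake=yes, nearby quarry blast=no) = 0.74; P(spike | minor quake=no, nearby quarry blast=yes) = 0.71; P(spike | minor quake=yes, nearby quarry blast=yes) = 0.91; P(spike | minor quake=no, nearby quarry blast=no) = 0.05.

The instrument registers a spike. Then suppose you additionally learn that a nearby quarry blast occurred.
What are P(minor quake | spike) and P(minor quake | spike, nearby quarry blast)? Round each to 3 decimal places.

P(minor quake | spike) ≈ 0.486; P(minor quake | spike, nearby quarry blast) ≈ 0.288

Weight on minor quake=true, given the evidence: 0.119702 + 0.071198 = 0.190900
Denominator P(spike): 0.05*0.76*0.674 + 0.71*0.76*0.326 + 0.74*0.24*0.674 + 0.91*0.24*0.326 = 0.392422
P(minor quake | spike) = 0.190900/0.392422 ≈ 0.486

With the extra evidence:
Enumerate both values of minor quake and weight by the priors:
  P(spike | nearby quarry blast) = 0.71·0.76 + 0.91·0.24
        = 0.539600 + 0.218400 = 0.758000
Configurations with minor quake contribute 0.218400, so
  P(minor quake | spike, nearby quarry blast) = 0.218400 / 0.758000 ≈ 0.288
— nearby quarry blast explains away the evidence for minor quake.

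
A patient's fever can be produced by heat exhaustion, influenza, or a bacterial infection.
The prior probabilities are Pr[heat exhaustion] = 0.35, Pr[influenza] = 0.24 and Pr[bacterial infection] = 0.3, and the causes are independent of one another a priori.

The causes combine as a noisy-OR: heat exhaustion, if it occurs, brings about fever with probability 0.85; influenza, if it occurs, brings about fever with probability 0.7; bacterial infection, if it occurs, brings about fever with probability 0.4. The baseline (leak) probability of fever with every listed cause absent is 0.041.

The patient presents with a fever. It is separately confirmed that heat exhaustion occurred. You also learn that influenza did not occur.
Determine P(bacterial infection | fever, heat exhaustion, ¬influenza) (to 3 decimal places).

Under noisy-OR, P(fever | causes) = 1 − (1−0.041)·∏(1−qᵢ) over the active causes.
Sum P(fever|·) weighted by the priors over both values of bacterial infection:
  P(fever | heat exhaustion, ¬influenza) = 0.85615·0.7 + 0.91369·0.3
        = 0.599305 + 0.274107 = 0.873412
The terms with bacterial infection present sum to 0.274107, so
  P(bacterial infection | fever, heat exhaustion, ¬influenza) = 0.274107 / 0.873412 ≈ 0.314

P(bacterial infection | fever, heat exhaustion, ¬influenza) ≈ 0.314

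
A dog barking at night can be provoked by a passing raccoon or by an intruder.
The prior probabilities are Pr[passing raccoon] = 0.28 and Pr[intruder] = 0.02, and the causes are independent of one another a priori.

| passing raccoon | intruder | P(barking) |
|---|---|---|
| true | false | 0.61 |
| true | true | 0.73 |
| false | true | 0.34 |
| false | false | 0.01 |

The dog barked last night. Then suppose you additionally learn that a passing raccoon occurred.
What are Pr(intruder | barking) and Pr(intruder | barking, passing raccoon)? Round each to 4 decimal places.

Pr(intruder | barking) ≈ 0.0490; Pr(intruder | barking, passing raccoon) ≈ 0.0238

By total probability over the 4 (passing raccoon, intruder) configurations:
  P(barking) = 0.01×0.72×0.98 + 0.34×0.72×0.02 + 0.61×0.28×0.98 + 0.73×0.28×0.02
        = 0.007056 + 0.004896 + 0.167384 + 0.004088 = 0.183424
The terms with intruder present sum to 0.008984, so
  P(intruder | barking) = 0.008984 / 0.183424 ≈ 0.0490

With the extra evidence:
Weight on intruder=true, given the evidence: 0.73*0.02 = 0.014600
Normalizer over all consistent configurations: 0.61*0.98 + 0.73*0.02 = 0.612400
P(intruder | barking, passing raccoon) = 0.014600/0.612400 ≈ 0.0238
The drop from 0.0490 to 0.0238 is the explaining-away (discounting) effect.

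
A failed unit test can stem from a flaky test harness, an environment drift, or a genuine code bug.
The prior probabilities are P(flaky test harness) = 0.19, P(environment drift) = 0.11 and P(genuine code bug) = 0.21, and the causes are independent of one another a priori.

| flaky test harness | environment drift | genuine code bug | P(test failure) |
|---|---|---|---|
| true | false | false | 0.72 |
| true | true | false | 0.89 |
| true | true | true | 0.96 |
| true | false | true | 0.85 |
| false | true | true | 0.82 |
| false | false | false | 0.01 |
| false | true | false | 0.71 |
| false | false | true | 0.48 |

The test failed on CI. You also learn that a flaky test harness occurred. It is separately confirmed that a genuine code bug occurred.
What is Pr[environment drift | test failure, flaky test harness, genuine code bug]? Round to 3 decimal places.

Sum P(test failure|·) weighted by the priors over both values of environment drift:
  P(test failure | flaky test harness, genuine code bug) = 0.85*0.89 + 0.96*0.11
        = 0.756500 + 0.105600 = 0.862100
The terms with environment drift present sum to 0.105600, so
  P(environment drift | test failure, flaky test harness, genuine code bug) = 0.105600 / 0.862100 ≈ 0.122

Pr[environment drift | test failure, flaky test harness, genuine code bug] ≈ 0.122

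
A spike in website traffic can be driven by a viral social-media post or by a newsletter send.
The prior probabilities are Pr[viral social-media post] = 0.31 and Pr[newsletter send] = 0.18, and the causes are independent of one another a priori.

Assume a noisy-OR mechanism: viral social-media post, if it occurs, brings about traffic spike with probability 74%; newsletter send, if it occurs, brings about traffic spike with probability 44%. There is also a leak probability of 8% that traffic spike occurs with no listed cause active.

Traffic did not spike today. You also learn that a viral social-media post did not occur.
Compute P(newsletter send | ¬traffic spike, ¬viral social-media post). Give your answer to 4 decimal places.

Under noisy-OR, P(traffic spike | causes) = 1 − (1−0.08)·∏(1−qᵢ) over the active causes.
Weight on newsletter send=true, given the evidence: 0.5152*0.18 = 0.092736
Normalizer over all consistent configurations: 0.92*0.82 + 0.5152*0.18 = 0.847136
P(newsletter send | ¬traffic spike, ¬viral social-media post) = 0.092736/0.847136 ≈ 0.1095

P(newsletter send | ¬traffic spike, ¬viral social-media post) ≈ 0.1095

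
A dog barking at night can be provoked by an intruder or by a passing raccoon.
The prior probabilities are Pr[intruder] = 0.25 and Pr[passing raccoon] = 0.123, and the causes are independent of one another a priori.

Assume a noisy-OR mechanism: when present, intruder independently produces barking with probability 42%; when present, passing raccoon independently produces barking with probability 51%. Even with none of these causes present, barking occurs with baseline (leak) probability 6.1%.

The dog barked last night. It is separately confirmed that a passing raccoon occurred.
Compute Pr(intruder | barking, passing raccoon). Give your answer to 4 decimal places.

Under noisy-OR, P(barking | causes) = 1 − (1−0.061)·∏(1−qᵢ) over the active causes.
P(barking | passing raccoon) = 0.53989×0.75 + 0.733136×0.25 = 0.404917 + 0.183284 = 0.588201
Restricting to configurations with intruder present: 0.733136×0.25 = 0.183284.
P(intruder | barking, passing raccoon) = 0.183284 / 0.588201 ≈ 0.3116

Pr(intruder | barking, passing raccoon) ≈ 0.3116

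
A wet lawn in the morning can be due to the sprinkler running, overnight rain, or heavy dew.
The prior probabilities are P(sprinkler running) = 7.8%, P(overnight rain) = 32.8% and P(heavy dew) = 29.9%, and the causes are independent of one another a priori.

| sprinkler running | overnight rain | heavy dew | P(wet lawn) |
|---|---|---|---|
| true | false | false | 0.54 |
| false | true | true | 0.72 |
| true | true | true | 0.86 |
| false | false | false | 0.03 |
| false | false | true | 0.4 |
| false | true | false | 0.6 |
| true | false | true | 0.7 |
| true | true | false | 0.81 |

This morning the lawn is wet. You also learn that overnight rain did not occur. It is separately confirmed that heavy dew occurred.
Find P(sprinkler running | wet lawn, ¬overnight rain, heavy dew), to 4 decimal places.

Numerator (weight on configurations with sprinkler running): 0.7*0.078 = 0.054600
Normalizer over all consistent configurations: 0.4*0.922 + 0.7*0.078 = 0.423400
P(sprinkler running | wet lawn, ¬overnight rain, heavy dew) = 0.054600/0.423400 ≈ 0.1290

P(sprinkler running | wet lawn, ¬overnight rain, heavy dew) ≈ 0.1290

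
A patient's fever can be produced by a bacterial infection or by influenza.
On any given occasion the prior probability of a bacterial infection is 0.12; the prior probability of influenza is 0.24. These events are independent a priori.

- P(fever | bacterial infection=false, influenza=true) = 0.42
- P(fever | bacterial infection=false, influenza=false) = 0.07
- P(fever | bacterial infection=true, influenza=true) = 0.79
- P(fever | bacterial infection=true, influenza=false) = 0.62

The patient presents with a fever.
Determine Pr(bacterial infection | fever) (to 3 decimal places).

Pr(bacterial infection | fever) ≈ 0.369

P(fever) = 0.07·0.88·0.76 + 0.42·0.88·0.24 + 0.62·0.12·0.76 + 0.79·0.12·0.24 = 0.046816 + 0.088704 + 0.056544 + 0.022752 = 0.214816
Restricting to configurations with bacterial infection present: 0.056544 + 0.022752 = 0.079296.
So P(bacterial infection | fever) = 0.079296/0.214816 ≈ 0.369.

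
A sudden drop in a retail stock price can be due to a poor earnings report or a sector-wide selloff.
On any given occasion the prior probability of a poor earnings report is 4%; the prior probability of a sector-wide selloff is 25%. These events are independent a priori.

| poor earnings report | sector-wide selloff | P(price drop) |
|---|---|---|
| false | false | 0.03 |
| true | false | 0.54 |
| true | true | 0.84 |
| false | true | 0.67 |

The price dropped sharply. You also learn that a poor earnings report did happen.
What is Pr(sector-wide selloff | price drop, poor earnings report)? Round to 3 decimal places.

Enumerate both values of sector-wide selloff and weight by the priors:
  P(price drop | poor earnings report) = 0.54·0.75 + 0.84·0.25
        = 0.405000 + 0.210000 = 0.615000
Keeping only the sector-wide selloff-present terms gives 0.210000, so
  P(sector-wide selloff | price drop, poor earnings report) = 0.210000 / 0.615000 ≈ 0.341

Pr(sector-wide selloff | price drop, poor earnings report) ≈ 0.341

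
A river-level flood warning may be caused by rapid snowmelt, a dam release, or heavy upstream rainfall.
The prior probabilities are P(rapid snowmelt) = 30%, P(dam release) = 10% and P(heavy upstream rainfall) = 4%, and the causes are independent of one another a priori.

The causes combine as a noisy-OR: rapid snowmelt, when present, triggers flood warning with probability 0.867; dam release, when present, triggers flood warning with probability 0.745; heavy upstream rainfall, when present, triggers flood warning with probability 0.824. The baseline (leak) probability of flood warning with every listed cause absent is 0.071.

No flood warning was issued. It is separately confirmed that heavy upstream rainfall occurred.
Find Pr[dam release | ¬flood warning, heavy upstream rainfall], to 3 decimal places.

Pr[dam release | ¬flood warning, heavy upstream rainfall] ≈ 0.028

Under noisy-OR, P(flood warning | causes) = 1 − (1−0.071)·∏(1−qᵢ) over the active causes.
By total probability over the 4 (rapid snowmelt, dam release) configurations:
  P(¬flood warning | heavy upstream rainfall) = 0.163504*0.7*0.9 + 0.041694*0.7*0.1 + 0.021746*0.3*0.9 + 0.005545*0.3*0.1
        = 0.103008 + 0.002919 + 0.005871 + 0.000166 = 0.111964
The terms with dam release present sum to 0.003085, so
  P(dam release | ¬flood warning, heavy upstream rainfall) = 0.003085 / 0.111964 ≈ 0.028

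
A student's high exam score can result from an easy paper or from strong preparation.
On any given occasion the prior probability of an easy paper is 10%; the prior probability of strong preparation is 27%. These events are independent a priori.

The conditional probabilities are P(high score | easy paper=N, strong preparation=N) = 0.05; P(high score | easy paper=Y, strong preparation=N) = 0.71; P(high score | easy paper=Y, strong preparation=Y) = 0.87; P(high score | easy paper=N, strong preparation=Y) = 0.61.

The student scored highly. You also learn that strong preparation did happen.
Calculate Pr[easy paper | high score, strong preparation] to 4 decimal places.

Pr[easy paper | high score, strong preparation] ≈ 0.1368

By total probability over both values of easy paper:
  P(high score | strong preparation) = 0.61*0.9 + 0.87*0.1
        = 0.549000 + 0.087000 = 0.636000
Keeping only the easy paper-present terms gives 0.087000, so
  P(easy paper | high score, strong preparation) = 0.087000 / 0.636000 ≈ 0.1368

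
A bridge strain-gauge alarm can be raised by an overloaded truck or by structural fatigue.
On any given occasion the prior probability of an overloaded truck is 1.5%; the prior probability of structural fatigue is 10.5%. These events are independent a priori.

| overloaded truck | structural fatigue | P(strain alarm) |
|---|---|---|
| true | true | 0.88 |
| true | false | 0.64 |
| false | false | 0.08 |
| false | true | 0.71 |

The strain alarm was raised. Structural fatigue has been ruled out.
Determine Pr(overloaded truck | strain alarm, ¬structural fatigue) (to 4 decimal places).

Pr(overloaded truck | strain alarm, ¬structural fatigue) ≈ 0.1086

P(strain alarm | ¬structural fatigue) = 0.08·0.985 + 0.64·0.015 = 0.078800 + 0.009600 = 0.088400
Restricting to configurations with overloaded truck present: 0.64·0.015 = 0.009600.
P(overloaded truck | strain alarm, ¬structural fatigue) = 0.009600 / 0.088400 ≈ 0.1086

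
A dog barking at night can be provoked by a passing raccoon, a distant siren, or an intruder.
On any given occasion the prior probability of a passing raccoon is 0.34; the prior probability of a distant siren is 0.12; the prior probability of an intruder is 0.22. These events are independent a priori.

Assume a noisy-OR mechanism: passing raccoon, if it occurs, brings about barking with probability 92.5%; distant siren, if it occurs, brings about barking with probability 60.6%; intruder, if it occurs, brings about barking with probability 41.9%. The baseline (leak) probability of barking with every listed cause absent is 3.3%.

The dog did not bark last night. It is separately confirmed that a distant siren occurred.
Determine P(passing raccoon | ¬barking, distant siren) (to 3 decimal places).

P(passing raccoon | ¬barking, distant siren) ≈ 0.037

Under noisy-OR, P(barking | causes) = 1 − (1−0.033)·∏(1−qᵢ) over the active causes.
Weight on passing raccoon=true, given the evidence: 0.007578 + 0.001242 = 0.008820
Denominator P(¬barking | distant siren): 0.380998*0.66*0.78 + 0.22136*0.66*0.22 + 0.028575*0.34*0.78 + 0.016602*0.34*0.22 = 0.237099
P(passing raccoon | ¬barking, distant siren) = 0.008820/0.237099 ≈ 0.037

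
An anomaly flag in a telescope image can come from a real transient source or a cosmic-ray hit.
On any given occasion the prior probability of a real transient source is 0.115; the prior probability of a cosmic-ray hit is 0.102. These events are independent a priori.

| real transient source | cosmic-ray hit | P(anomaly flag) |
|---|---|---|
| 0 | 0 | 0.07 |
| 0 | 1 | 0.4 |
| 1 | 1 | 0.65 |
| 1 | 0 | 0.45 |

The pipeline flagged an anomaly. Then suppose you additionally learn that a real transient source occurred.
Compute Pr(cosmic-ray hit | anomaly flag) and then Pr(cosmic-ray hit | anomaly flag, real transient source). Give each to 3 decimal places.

Sum P(anomaly flag|·) weighted by the priors over the 4 (real transient source, cosmic-ray hit) configurations:
  P(anomaly flag) = 0.07×0.885×0.898 + 0.4×0.885×0.102 + 0.45×0.115×0.898 + 0.65×0.115×0.102
        = 0.055631 + 0.036108 + 0.046472 + 0.007625 = 0.145836
Keeping only the cosmic-ray hit-present terms gives 0.043733, so
  P(cosmic-ray hit | anomaly flag) = 0.043733 / 0.145836 ≈ 0.300

Now condition on the additional information:
P(anomaly flag | real transient source) = 0.45*0.898 + 0.65*0.102 = 0.404100 + 0.066300 = 0.470400
Of this, 0.066300 comes from 0.65*0.102 (the cosmic-ray hit=true cases).
Hence the posterior is 0.066300/0.470400 ≈ 0.141.

Pr(cosmic-ray hit | anomaly flag) ≈ 0.300; Pr(cosmic-ray hit | anomaly flag, real transient source) ≈ 0.141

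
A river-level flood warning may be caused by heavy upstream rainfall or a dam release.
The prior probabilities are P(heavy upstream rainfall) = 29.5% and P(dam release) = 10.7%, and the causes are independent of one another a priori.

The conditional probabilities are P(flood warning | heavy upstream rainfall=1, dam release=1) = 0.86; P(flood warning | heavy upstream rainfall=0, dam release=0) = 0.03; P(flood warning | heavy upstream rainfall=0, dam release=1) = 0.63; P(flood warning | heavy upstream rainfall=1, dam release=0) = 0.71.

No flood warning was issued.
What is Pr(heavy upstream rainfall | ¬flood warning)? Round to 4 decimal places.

Pr(heavy upstream rainfall | ¬flood warning) ≈ 0.1123

By total probability over the 4 (heavy upstream rainfall, dam release) configurations:
  P(¬flood warning) = 0.97×0.705×0.893 + 0.37×0.705×0.107 + 0.29×0.295×0.893 + 0.14×0.295×0.107
        = 0.610678 + 0.027911 + 0.076396 + 0.004419 = 0.719404
Keeping only the heavy upstream rainfall-present terms gives 0.080815, so
  P(heavy upstream rainfall | ¬flood warning) = 0.080815 / 0.719404 ≈ 0.1123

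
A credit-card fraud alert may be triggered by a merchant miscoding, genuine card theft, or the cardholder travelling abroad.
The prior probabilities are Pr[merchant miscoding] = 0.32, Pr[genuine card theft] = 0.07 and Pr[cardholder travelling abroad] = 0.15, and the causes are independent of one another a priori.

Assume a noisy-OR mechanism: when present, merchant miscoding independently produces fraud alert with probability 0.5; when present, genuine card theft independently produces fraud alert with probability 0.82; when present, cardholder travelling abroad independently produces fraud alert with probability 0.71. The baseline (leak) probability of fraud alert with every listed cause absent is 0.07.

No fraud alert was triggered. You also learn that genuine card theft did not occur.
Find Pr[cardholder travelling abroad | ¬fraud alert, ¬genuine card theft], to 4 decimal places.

Under noisy-OR, P(fraud alert | causes) = 1 − (1−0.07)·∏(1−qᵢ) over the active causes.
By total probability over the 4 (merchant miscoding, cardholder travelling abroad) configurations:
  P(¬fraud alert | ¬genuine card theft) = 0.93*0.68*0.85 + 0.2697*0.68*0.15 + 0.465*0.32*0.85 + 0.13485*0.32*0.15
        = 0.537540 + 0.027509 + 0.126480 + 0.006473 = 0.698002
Keeping only the cardholder travelling abroad-present terms gives 0.033982, so
  P(cardholder travelling abroad | ¬fraud alert, ¬genuine card theft) = 0.033982 / 0.698002 ≈ 0.0487

Pr[cardholder travelling abroad | ¬fraud alert, ¬genuine card theft] ≈ 0.0487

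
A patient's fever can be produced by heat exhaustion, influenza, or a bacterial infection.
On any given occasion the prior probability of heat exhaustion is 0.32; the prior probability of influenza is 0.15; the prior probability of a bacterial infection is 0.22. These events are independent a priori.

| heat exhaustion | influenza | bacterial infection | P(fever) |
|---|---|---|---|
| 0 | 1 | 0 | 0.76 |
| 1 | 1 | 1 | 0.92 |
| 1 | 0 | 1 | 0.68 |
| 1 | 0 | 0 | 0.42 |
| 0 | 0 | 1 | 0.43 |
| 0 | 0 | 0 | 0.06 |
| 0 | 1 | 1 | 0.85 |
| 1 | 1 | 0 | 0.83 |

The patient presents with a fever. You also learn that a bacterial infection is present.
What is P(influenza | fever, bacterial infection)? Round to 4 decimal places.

P(influenza | fever, bacterial infection) ≈ 0.2319

Numerator (weight on configurations with influenza): 0.086700 + 0.044160 = 0.130860
Normalizer over all consistent configurations: 0.43·0.68·0.85 + 0.85·0.68·0.15 + 0.68·0.32·0.85 + 0.92·0.32·0.15 = 0.564360
P(influenza | fever, bacterial infection) = 0.130860/0.564360 ≈ 0.2319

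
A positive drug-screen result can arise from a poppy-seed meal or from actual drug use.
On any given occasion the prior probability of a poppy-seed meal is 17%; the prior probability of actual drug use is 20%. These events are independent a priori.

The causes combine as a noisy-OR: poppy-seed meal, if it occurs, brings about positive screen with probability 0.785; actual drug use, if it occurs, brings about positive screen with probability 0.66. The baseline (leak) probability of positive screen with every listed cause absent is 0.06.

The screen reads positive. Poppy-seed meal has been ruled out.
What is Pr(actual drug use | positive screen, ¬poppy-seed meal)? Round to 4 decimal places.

Under noisy-OR, P(positive screen | causes) = 1 − (1−0.06)·∏(1−qᵢ) over the active causes.
By total probability over both values of actual drug use:
  P(positive screen | ¬poppy-seed meal) = 0.06*0.8 + 0.6804*0.2
        = 0.048000 + 0.136080 = 0.184080
Keeping only the actual drug use-present terms gives 0.136080, so
  P(actual drug use | positive screen, ¬poppy-seed meal) = 0.136080 / 0.184080 ≈ 0.7392

Pr(actual drug use | positive screen, ¬poppy-seed meal) ≈ 0.7392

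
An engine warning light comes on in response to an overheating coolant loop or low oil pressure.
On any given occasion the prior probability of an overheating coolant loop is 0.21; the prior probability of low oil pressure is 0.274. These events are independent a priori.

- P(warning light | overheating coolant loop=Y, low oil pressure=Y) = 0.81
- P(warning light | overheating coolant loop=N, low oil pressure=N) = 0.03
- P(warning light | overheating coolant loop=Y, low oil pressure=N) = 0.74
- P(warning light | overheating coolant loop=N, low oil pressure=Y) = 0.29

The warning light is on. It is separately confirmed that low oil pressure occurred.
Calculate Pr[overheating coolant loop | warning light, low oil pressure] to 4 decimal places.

Pr[overheating coolant loop | warning light, low oil pressure] ≈ 0.4261

For the numerator, keep only overheating coolant loop=true terms: 0.81×0.21 = 0.170100
Normalizer over all consistent configurations: 0.29×0.79 + 0.81×0.21 = 0.399200
Posterior = 0.170100 / 0.399200 ≈ 0.4261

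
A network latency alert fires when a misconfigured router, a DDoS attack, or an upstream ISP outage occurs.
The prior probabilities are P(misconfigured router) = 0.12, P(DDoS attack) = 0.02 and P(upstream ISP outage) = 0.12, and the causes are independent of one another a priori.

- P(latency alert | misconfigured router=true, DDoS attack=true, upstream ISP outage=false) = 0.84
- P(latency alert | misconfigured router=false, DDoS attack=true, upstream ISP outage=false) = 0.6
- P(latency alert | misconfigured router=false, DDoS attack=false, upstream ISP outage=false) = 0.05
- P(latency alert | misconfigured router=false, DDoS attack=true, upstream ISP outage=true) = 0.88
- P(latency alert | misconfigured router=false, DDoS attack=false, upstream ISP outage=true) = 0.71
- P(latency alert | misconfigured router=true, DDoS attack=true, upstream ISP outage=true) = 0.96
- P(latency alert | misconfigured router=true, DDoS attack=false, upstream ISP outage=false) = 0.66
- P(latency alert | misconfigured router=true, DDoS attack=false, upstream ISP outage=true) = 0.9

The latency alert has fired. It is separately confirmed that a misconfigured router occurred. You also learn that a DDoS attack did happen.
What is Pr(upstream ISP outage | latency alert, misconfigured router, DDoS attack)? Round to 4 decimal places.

P(latency alert | misconfigured router, DDoS attack) = 0.84·0.88 + 0.96·0.12 = 0.739200 + 0.115200 = 0.854400
Restricting to configurations with upstream ISP outage present: 0.96·0.12 = 0.115200.
So P(upstream ISP outage | latency alert, misconfigured router, DDoS attack) = 0.115200/0.854400 ≈ 0.1348.

Pr(upstream ISP outage | latency alert, misconfigured router, DDoS attack) ≈ 0.1348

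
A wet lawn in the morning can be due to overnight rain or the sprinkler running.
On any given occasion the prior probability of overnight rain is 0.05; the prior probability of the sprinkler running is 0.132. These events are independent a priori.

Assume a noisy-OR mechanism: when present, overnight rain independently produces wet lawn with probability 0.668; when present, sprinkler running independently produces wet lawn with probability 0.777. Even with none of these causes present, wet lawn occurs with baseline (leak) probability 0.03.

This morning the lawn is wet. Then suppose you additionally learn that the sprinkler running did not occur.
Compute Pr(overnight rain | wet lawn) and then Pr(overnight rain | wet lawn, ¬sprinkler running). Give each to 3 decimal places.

Pr(overnight rain | wet lawn) ≈ 0.224; Pr(overnight rain | wet lawn, ¬sprinkler running) ≈ 0.543

Under noisy-OR, P(wet lawn | causes) = 1 − (1−0.03)·∏(1−qᵢ) over the active causes.
P(wet lawn) = 0.03*0.95*0.868 + 0.78369*0.95*0.132 + 0.67796*0.05*0.868 + 0.928185*0.05*0.132 = 0.024738 + 0.098275 + 0.029423 + 0.006126 = 0.158562
Of this, 0.035549 comes from 0.029423 + 0.006126 (the overnight rain=true cases).
Hence the posterior is 0.035549/0.158562 ≈ 0.224.

Now condition on the additional information:
For the numerator, keep only overnight rain=true terms: 0.67796×0.05 = 0.033898
Denominator P(wet lawn | ¬sprinkler running): 0.03×0.95 + 0.67796×0.05 = 0.062398
Posterior = 0.033898 / 0.062398 ≈ 0.543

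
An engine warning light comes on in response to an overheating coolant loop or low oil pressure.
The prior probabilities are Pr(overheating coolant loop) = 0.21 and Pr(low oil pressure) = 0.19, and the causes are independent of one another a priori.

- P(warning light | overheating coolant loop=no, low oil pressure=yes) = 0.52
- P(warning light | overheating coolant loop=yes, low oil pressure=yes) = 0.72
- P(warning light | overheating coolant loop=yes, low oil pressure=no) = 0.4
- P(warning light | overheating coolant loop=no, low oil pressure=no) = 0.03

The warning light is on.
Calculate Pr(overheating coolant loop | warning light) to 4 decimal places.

Pr(overheating coolant loop | warning light) ≈ 0.4988

For the numerator, keep only overheating coolant loop=true terms: 0.068040 + 0.028728 = 0.096768
Normalizer over all consistent configurations: 0.03×0.79×0.81 + 0.52×0.79×0.19 + 0.4×0.21×0.81 + 0.72×0.21×0.19 = 0.194017
P(overheating coolant loop | warning light) = 0.096768/0.194017 ≈ 0.4988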